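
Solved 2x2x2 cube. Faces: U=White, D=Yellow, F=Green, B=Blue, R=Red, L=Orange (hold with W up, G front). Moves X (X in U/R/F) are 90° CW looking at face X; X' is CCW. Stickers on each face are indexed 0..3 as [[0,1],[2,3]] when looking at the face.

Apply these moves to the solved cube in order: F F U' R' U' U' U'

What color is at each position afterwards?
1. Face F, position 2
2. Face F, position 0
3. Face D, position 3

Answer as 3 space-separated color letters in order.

Answer: G G G

Derivation:
After move 1 (F): F=GGGG U=WWOO R=WRWR D=RRYY L=OYOY
After move 2 (F): F=GGGG U=WWYY R=OROR D=WWYY L=OROR
After move 3 (U'): U=WYWY F=ORGG R=GGOR B=ORBB L=BBOR
After move 4 (R'): R=GRGO U=WBWO F=OYGY D=WRYG B=YRWB
After move 5 (U'): U=BOWW F=BBGY R=OYGO B=GRWB L=YROR
After move 6 (U'): U=OWBW F=YRGY R=BBGO B=OYWB L=GROR
After move 7 (U'): U=WWOB F=GRGY R=YRGO B=BBWB L=OYOR
Query 1: F[2] = G
Query 2: F[0] = G
Query 3: D[3] = G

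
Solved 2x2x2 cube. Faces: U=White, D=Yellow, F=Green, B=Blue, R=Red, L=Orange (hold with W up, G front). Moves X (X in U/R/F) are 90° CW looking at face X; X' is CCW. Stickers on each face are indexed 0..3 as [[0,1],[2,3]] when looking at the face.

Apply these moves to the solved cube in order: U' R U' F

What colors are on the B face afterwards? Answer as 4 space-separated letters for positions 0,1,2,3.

Answer: R G W B

Derivation:
After move 1 (U'): U=WWWW F=OOGG R=GGRR B=RRBB L=BBOO
After move 2 (R): R=RGRG U=WOWG F=OYGY D=YBYR B=WRWB
After move 3 (U'): U=OGWW F=BBGY R=OYRG B=RGWB L=WROO
After move 4 (F): F=GBYB U=OGOR R=WYWG D=ROYR L=WYOB
Query: B face = RGWB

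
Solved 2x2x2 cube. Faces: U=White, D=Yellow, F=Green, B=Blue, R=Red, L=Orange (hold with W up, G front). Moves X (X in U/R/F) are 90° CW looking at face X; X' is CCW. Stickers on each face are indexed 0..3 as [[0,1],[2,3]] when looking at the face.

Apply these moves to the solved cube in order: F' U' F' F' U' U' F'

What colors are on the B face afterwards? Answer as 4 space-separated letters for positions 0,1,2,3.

After move 1 (F'): F=GGGG U=WWRR R=YRYR D=OOYY L=OWOW
After move 2 (U'): U=WRWR F=OWGG R=GGYR B=YRBB L=BBOW
After move 3 (F'): F=WGOG U=WRGY R=OGOR D=BWYY L=BROW
After move 4 (F'): F=GGWO U=WROO R=WGBR D=RWYY L=BYOG
After move 5 (U'): U=ROWO F=BYWO R=GGBR B=WGBB L=YROG
After move 6 (U'): U=OORW F=YRWO R=BYBR B=GGBB L=WGOG
After move 7 (F'): F=ROYW U=OOBB R=WYRR D=GGYY L=WWOR
Query: B face = GGBB

Answer: G G B B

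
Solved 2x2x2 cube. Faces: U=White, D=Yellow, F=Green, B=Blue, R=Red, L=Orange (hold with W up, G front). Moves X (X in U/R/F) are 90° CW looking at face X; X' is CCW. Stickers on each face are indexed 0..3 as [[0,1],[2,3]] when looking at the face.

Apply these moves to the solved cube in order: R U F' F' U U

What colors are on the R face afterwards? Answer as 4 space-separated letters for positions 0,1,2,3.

Answer: G R Y R

Derivation:
After move 1 (R): R=RRRR U=WGWG F=GYGY D=YBYB B=WBWB
After move 2 (U): U=WWGG F=RRGY R=WBRR B=OOWB L=GYOO
After move 3 (F'): F=RYRG U=WWWR R=BBYR D=YOYB L=GGOG
After move 4 (F'): F=YGRR U=WWBY R=OBYR D=GGYB L=GROW
After move 5 (U): U=BWYW F=OBRR R=OOYR B=GRWB L=YGOW
After move 6 (U): U=YBWW F=OORR R=GRYR B=YGWB L=OBOW
Query: R face = GRYR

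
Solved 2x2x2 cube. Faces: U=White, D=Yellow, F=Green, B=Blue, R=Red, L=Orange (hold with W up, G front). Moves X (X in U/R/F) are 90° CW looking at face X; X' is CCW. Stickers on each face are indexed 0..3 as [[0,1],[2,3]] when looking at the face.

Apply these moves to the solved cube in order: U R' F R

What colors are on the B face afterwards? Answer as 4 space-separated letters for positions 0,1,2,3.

After move 1 (U): U=WWWW F=RRGG R=BBRR B=OOBB L=GGOO
After move 2 (R'): R=BRBR U=WBWO F=RWGW D=YRYG B=YOYB
After move 3 (F): F=GRWW U=WBOG R=WROR D=BBYG L=GYOR
After move 4 (R): R=OWRR U=WROW F=GBWG D=BYYY B=GOBB
Query: B face = GOBB

Answer: G O B B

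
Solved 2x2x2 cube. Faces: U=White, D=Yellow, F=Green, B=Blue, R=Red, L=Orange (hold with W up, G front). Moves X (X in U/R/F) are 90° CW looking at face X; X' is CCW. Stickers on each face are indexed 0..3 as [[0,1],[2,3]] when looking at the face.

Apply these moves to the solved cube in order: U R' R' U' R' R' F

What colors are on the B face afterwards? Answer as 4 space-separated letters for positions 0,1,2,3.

After move 1 (U): U=WWWW F=RRGG R=BBRR B=OOBB L=GGOO
After move 2 (R'): R=BRBR U=WBWO F=RWGW D=YRYG B=YOYB
After move 3 (R'): R=RRBB U=WYWY F=RBGO D=YWYW B=GORB
After move 4 (U'): U=YYWW F=GGGO R=RBBB B=RRRB L=GOOO
After move 5 (R'): R=BBRB U=YRWR F=GYGW D=YGYO B=WRWB
After move 6 (R'): R=BBBR U=YWWW F=GRGR D=YYYW B=ORGB
After move 7 (F): F=GGRR U=YWOO R=WBWR D=BBYW L=GYOY
Query: B face = ORGB

Answer: O R G B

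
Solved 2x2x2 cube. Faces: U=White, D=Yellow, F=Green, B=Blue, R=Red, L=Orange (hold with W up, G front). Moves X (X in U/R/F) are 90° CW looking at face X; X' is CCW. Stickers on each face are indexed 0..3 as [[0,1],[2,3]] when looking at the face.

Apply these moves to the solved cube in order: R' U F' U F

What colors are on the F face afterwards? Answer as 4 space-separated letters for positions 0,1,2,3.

After move 1 (R'): R=RRRR U=WBWB F=GWGW D=YGYG B=YBYB
After move 2 (U): U=WWBB F=RRGW R=YBRR B=OOYB L=GWOO
After move 3 (F'): F=RWRG U=WWYR R=GBYR D=WOYG L=GBOB
After move 4 (U): U=YWRW F=GBRG R=OOYR B=GBYB L=RWOB
After move 5 (F): F=RGGB U=YWBW R=ROWR D=YOYG L=RWOO
Query: F face = RGGB

Answer: R G G B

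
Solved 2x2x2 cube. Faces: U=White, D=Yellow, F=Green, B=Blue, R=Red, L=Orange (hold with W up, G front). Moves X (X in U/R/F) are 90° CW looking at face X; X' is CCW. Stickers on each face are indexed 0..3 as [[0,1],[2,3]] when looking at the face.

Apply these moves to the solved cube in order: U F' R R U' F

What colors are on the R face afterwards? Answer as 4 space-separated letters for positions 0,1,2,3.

After move 1 (U): U=WWWW F=RRGG R=BBRR B=OOBB L=GGOO
After move 2 (F'): F=RGRG U=WWBR R=YBYR D=GOYY L=GWOW
After move 3 (R): R=YYRB U=WGBG F=RORY D=GBYO B=ROWB
After move 4 (R): R=RYBY U=WOBY F=RBRO D=GWYR B=GOGB
After move 5 (U'): U=OYWB F=GWRO R=RBBY B=RYGB L=GOOW
After move 6 (F): F=RGOW U=OYWO R=WBBY D=BRYR L=GGOW
Query: R face = WBBY

Answer: W B B Y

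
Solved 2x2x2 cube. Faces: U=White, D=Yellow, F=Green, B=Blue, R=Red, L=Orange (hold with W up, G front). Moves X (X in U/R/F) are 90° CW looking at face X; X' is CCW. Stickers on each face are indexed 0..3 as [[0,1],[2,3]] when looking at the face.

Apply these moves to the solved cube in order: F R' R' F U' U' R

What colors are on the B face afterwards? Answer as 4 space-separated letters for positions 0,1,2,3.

Answer: W G Y B

Derivation:
After move 1 (F): F=GGGG U=WWOO R=WRWR D=RRYY L=OYOY
After move 2 (R'): R=RRWW U=WBOB F=GWGO D=RGYG B=YBRB
After move 3 (R'): R=RWRW U=WROY F=GBGB D=RWYO B=GBGB
After move 4 (F): F=GGBB U=WRYY R=OWYW D=RRYO L=OROW
After move 5 (U'): U=RYWY F=ORBB R=GGYW B=OWGB L=GBOW
After move 6 (U'): U=YYRW F=GBBB R=ORYW B=GGGB L=OWOW
After move 7 (R): R=YOWR U=YBRB F=GRBO D=RGYG B=WGYB
Query: B face = WGYB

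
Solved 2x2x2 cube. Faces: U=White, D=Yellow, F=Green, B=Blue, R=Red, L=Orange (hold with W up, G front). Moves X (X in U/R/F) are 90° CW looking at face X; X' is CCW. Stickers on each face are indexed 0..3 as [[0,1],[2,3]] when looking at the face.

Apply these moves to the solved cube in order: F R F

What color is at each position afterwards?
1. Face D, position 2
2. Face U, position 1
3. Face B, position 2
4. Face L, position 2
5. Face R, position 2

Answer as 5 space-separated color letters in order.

After move 1 (F): F=GGGG U=WWOO R=WRWR D=RRYY L=OYOY
After move 2 (R): R=WWRR U=WGOG F=GRGY D=RBYB B=OBWB
After move 3 (F): F=GGYR U=WGYY R=OWGR D=RWYB L=OROB
Query 1: D[2] = Y
Query 2: U[1] = G
Query 3: B[2] = W
Query 4: L[2] = O
Query 5: R[2] = G

Answer: Y G W O G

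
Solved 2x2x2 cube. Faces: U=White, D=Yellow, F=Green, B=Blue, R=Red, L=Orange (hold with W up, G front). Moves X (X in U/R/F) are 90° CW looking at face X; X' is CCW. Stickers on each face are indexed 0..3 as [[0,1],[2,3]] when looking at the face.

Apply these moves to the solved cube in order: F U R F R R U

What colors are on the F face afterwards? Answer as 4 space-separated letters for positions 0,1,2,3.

After move 1 (F): F=GGGG U=WWOO R=WRWR D=RRYY L=OYOY
After move 2 (U): U=OWOW F=WRGG R=BBWR B=OYBB L=GGOY
After move 3 (R): R=WBRB U=OROG F=WRGY D=RBYO B=WYWB
After move 4 (F): F=GWYR U=ORYG R=OBGB D=RWYO L=GROB
After move 5 (R): R=GOBB U=OWYR F=GWYO D=RWYW B=GYRB
After move 6 (R): R=BGBO U=OWYO F=GWYW D=RRYG B=RYWB
After move 7 (U): U=YOOW F=BGYW R=RYBO B=GRWB L=GWOB
Query: F face = BGYW

Answer: B G Y W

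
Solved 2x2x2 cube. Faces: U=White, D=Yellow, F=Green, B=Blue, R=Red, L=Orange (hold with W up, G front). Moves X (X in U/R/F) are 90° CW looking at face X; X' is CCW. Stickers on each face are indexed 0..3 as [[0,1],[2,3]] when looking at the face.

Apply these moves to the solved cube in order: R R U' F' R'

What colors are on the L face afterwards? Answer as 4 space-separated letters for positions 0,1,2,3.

Answer: G W O W

Derivation:
After move 1 (R): R=RRRR U=WGWG F=GYGY D=YBYB B=WBWB
After move 2 (R): R=RRRR U=WYWY F=GBGB D=YWYW B=GBGB
After move 3 (U'): U=YYWW F=OOGB R=GBRR B=RRGB L=GBOO
After move 4 (F'): F=OBOG U=YYGR R=WBYR D=BOYW L=GWOW
After move 5 (R'): R=BRWY U=YGGR F=OYOR D=BBYG B=WROB
Query: L face = GWOW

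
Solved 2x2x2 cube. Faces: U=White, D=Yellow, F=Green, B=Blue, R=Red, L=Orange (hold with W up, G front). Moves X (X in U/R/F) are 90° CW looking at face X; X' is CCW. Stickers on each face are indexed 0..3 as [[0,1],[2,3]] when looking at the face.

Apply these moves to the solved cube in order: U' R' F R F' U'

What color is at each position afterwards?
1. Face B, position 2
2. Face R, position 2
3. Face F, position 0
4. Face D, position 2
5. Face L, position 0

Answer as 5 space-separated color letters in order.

Answer: B G B Y B

Derivation:
After move 1 (U'): U=WWWW F=OOGG R=GGRR B=RRBB L=BBOO
After move 2 (R'): R=GRGR U=WBWR F=OWGW D=YOYG B=YRYB
After move 3 (F): F=GOWW U=WBOB R=WRRR D=GGYG L=BYOO
After move 4 (R): R=RWRR U=WOOW F=GGWG D=GYYY B=BRBB
After move 5 (F'): F=GGGW U=WORR R=YWGR D=YOYY L=BWOO
After move 6 (U'): U=ORWR F=BWGW R=GGGR B=YWBB L=BROO
Query 1: B[2] = B
Query 2: R[2] = G
Query 3: F[0] = B
Query 4: D[2] = Y
Query 5: L[0] = B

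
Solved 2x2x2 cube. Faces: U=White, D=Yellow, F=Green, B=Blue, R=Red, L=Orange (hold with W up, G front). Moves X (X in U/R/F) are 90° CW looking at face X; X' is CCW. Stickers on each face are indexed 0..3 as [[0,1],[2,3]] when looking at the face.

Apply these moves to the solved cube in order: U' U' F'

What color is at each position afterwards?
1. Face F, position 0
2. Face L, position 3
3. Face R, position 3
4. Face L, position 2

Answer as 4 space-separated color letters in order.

Answer: B W R O

Derivation:
After move 1 (U'): U=WWWW F=OOGG R=GGRR B=RRBB L=BBOO
After move 2 (U'): U=WWWW F=BBGG R=OORR B=GGBB L=RROO
After move 3 (F'): F=BGBG U=WWOR R=YOYR D=ROYY L=RWOW
Query 1: F[0] = B
Query 2: L[3] = W
Query 3: R[3] = R
Query 4: L[2] = O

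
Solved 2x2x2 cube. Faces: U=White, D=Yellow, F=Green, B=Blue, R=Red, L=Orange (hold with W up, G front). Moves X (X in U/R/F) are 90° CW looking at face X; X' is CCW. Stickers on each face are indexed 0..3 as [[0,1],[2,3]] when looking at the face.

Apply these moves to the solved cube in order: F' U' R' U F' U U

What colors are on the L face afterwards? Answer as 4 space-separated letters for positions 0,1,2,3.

After move 1 (F'): F=GGGG U=WWRR R=YRYR D=OOYY L=OWOW
After move 2 (U'): U=WRWR F=OWGG R=GGYR B=YRBB L=BBOW
After move 3 (R'): R=GRGY U=WBWY F=ORGR D=OWYG B=YROB
After move 4 (U): U=WWYB F=GRGR R=YRGY B=BBOB L=OROW
After move 5 (F'): F=RRGG U=WWYG R=WROY D=RWYG L=OBOY
After move 6 (U): U=YWGW F=WRGG R=BBOY B=OBOB L=RROY
After move 7 (U): U=GYWW F=BBGG R=OBOY B=RROB L=WROY
Query: L face = WROY

Answer: W R O Y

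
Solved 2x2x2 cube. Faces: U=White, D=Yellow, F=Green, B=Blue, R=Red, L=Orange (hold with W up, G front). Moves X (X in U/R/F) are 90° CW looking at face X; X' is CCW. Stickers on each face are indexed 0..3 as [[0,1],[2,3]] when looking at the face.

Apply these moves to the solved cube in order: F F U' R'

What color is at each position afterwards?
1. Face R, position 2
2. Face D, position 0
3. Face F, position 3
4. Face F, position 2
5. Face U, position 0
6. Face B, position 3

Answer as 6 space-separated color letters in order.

After move 1 (F): F=GGGG U=WWOO R=WRWR D=RRYY L=OYOY
After move 2 (F): F=GGGG U=WWYY R=OROR D=WWYY L=OROR
After move 3 (U'): U=WYWY F=ORGG R=GGOR B=ORBB L=BBOR
After move 4 (R'): R=GRGO U=WBWO F=OYGY D=WRYG B=YRWB
Query 1: R[2] = G
Query 2: D[0] = W
Query 3: F[3] = Y
Query 4: F[2] = G
Query 5: U[0] = W
Query 6: B[3] = B

Answer: G W Y G W B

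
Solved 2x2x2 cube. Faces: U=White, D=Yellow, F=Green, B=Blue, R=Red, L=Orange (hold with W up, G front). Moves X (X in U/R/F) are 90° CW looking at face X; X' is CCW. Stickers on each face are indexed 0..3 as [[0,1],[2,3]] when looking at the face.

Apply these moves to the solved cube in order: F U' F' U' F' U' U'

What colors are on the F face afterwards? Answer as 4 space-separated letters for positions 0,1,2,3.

After move 1 (F): F=GGGG U=WWOO R=WRWR D=RRYY L=OYOY
After move 2 (U'): U=WOWO F=OYGG R=GGWR B=WRBB L=BBOY
After move 3 (F'): F=YGOG U=WOGW R=RGRR D=BYYY L=BOOW
After move 4 (U'): U=OWWG F=BOOG R=YGRR B=RGBB L=WROW
After move 5 (F'): F=OGBO U=OWYR R=YGBR D=RWYY L=WGOW
After move 6 (U'): U=WROY F=WGBO R=OGBR B=YGBB L=RGOW
After move 7 (U'): U=RYWO F=RGBO R=WGBR B=OGBB L=YGOW
Query: F face = RGBO

Answer: R G B O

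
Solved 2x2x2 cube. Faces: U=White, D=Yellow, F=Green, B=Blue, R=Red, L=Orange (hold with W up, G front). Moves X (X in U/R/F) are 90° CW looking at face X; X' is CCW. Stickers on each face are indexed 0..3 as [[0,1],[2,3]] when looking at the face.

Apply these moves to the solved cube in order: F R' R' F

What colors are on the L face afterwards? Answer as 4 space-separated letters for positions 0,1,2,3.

Answer: O R O W

Derivation:
After move 1 (F): F=GGGG U=WWOO R=WRWR D=RRYY L=OYOY
After move 2 (R'): R=RRWW U=WBOB F=GWGO D=RGYG B=YBRB
After move 3 (R'): R=RWRW U=WROY F=GBGB D=RWYO B=GBGB
After move 4 (F): F=GGBB U=WRYY R=OWYW D=RRYO L=OROW
Query: L face = OROW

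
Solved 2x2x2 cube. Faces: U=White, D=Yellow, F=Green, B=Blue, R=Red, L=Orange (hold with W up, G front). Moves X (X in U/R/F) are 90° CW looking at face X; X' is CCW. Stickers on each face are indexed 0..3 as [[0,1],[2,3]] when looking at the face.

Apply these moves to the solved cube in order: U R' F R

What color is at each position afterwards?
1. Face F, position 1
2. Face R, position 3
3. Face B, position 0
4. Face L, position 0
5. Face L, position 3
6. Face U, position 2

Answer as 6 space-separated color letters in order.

After move 1 (U): U=WWWW F=RRGG R=BBRR B=OOBB L=GGOO
After move 2 (R'): R=BRBR U=WBWO F=RWGW D=YRYG B=YOYB
After move 3 (F): F=GRWW U=WBOG R=WROR D=BBYG L=GYOR
After move 4 (R): R=OWRR U=WROW F=GBWG D=BYYY B=GOBB
Query 1: F[1] = B
Query 2: R[3] = R
Query 3: B[0] = G
Query 4: L[0] = G
Query 5: L[3] = R
Query 6: U[2] = O

Answer: B R G G R O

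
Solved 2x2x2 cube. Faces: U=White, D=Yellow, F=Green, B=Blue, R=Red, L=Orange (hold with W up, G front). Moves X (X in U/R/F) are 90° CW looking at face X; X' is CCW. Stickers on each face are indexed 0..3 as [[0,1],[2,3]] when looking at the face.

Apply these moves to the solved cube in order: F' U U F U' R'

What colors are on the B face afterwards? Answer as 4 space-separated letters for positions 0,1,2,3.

After move 1 (F'): F=GGGG U=WWRR R=YRYR D=OOYY L=OWOW
After move 2 (U): U=RWRW F=YRGG R=BBYR B=OWBB L=GGOW
After move 3 (U): U=RRWW F=BBGG R=OWYR B=GGBB L=YROW
After move 4 (F): F=GBGB U=RRWR R=WWWR D=YOYY L=YOOO
After move 5 (U'): U=RRRW F=YOGB R=GBWR B=WWBB L=GGOO
After move 6 (R'): R=BRGW U=RBRW F=YRGW D=YOYB B=YWOB
Query: B face = YWOB

Answer: Y W O B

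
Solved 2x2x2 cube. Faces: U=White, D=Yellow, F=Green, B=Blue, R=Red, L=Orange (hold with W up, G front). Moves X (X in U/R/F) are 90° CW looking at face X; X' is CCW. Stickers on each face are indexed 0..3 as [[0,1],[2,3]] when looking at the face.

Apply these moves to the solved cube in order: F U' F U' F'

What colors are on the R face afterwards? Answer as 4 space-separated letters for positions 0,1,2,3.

Answer: G O W R

Derivation:
After move 1 (F): F=GGGG U=WWOO R=WRWR D=RRYY L=OYOY
After move 2 (U'): U=WOWO F=OYGG R=GGWR B=WRBB L=BBOY
After move 3 (F): F=GOGY U=WOYB R=WGOR D=WGYY L=BROR
After move 4 (U'): U=OBWY F=BRGY R=GOOR B=WGBB L=WROR
After move 5 (F'): F=RYBG U=OBGO R=GOWR D=RRYY L=WYOW
Query: R face = GOWR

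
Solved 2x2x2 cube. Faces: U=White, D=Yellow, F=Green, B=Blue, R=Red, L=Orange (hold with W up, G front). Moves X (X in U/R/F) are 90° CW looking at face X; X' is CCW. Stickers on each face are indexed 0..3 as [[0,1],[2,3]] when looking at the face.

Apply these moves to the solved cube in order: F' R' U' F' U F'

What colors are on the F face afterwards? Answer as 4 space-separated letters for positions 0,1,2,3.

Answer: W G G O

Derivation:
After move 1 (F'): F=GGGG U=WWRR R=YRYR D=OOYY L=OWOW
After move 2 (R'): R=RRYY U=WBRB F=GWGR D=OGYG B=YBOB
After move 3 (U'): U=BBWR F=OWGR R=GWYY B=RROB L=YBOW
After move 4 (F'): F=WROG U=BBGY R=GWOY D=BWYG L=YROW
After move 5 (U): U=GBYB F=GWOG R=RROY B=YROB L=WROW
After move 6 (F'): F=WGGO U=GBRO R=WRBY D=RWYG L=WBOY
Query: F face = WGGO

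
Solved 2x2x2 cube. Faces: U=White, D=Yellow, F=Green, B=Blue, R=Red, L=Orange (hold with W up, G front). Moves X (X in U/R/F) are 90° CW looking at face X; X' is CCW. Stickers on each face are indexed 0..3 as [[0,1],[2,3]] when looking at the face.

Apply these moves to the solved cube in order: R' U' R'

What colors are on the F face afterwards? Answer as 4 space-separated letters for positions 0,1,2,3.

Answer: O B G W

Derivation:
After move 1 (R'): R=RRRR U=WBWB F=GWGW D=YGYG B=YBYB
After move 2 (U'): U=BBWW F=OOGW R=GWRR B=RRYB L=YBOO
After move 3 (R'): R=WRGR U=BYWR F=OBGW D=YOYW B=GRGB
Query: F face = OBGW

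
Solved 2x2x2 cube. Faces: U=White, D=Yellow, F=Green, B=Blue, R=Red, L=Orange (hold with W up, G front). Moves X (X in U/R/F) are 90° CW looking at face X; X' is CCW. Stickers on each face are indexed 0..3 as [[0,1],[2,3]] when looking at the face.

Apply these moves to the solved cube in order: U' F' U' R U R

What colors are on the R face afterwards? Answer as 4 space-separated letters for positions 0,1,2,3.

Answer: R G G G

Derivation:
After move 1 (U'): U=WWWW F=OOGG R=GGRR B=RRBB L=BBOO
After move 2 (F'): F=OGOG U=WWGR R=YGYR D=BOYY L=BWOW
After move 3 (U'): U=WRWG F=BWOG R=OGYR B=YGBB L=RROW
After move 4 (R): R=YORG U=WWWG F=BOOY D=BBYY B=GGRB
After move 5 (U): U=WWGW F=YOOY R=GGRG B=RRRB L=BOOW
After move 6 (R): R=RGGG U=WOGY F=YBOY D=BRYR B=WRWB
Query: R face = RGGG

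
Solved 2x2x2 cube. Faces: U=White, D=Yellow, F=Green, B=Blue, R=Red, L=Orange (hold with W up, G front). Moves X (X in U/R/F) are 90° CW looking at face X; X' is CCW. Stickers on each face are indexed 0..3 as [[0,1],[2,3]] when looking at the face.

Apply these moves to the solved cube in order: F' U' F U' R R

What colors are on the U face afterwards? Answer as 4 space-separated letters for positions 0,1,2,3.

Answer: R G W Y

Derivation:
After move 1 (F'): F=GGGG U=WWRR R=YRYR D=OOYY L=OWOW
After move 2 (U'): U=WRWR F=OWGG R=GGYR B=YRBB L=BBOW
After move 3 (F): F=GOGW U=WRWB R=WGRR D=YGYY L=BOOO
After move 4 (U'): U=RBWW F=BOGW R=GORR B=WGBB L=YROO
After move 5 (R): R=RGRO U=ROWW F=BGGY D=YBYW B=WGBB
After move 6 (R): R=RROG U=RGWY F=BBGW D=YBYW B=WGOB
Query: U face = RGWY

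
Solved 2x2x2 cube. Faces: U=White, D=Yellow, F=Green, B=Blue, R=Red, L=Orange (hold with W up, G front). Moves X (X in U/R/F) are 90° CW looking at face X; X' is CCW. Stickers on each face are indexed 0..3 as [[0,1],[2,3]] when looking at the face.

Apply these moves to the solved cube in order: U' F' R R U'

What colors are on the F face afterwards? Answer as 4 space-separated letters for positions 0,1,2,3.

Answer: B W O R

Derivation:
After move 1 (U'): U=WWWW F=OOGG R=GGRR B=RRBB L=BBOO
After move 2 (F'): F=OGOG U=WWGR R=YGYR D=BOYY L=BWOW
After move 3 (R): R=YYRG U=WGGG F=OOOY D=BBYR B=RRWB
After move 4 (R): R=RYGY U=WOGY F=OBOR D=BWYR B=GRGB
After move 5 (U'): U=OYWG F=BWOR R=OBGY B=RYGB L=GROW
Query: F face = BWOR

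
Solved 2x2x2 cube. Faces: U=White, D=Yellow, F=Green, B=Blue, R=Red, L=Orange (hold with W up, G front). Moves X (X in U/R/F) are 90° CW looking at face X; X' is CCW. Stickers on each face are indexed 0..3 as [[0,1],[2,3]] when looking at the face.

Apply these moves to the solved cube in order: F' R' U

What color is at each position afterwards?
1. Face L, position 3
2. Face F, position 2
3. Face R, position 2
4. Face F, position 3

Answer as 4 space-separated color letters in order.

Answer: W G Y R

Derivation:
After move 1 (F'): F=GGGG U=WWRR R=YRYR D=OOYY L=OWOW
After move 2 (R'): R=RRYY U=WBRB F=GWGR D=OGYG B=YBOB
After move 3 (U): U=RWBB F=RRGR R=YBYY B=OWOB L=GWOW
Query 1: L[3] = W
Query 2: F[2] = G
Query 3: R[2] = Y
Query 4: F[3] = R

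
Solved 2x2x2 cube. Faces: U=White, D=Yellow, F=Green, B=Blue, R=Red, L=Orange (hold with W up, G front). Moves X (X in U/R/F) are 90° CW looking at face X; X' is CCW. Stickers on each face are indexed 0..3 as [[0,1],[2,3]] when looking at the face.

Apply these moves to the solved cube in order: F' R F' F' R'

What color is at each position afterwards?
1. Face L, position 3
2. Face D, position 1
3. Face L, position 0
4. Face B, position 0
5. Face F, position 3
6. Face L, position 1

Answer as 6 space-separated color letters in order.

After move 1 (F'): F=GGGG U=WWRR R=YRYR D=OOYY L=OWOW
After move 2 (R): R=YYRR U=WGRG F=GOGY D=OBYB B=RBWB
After move 3 (F'): F=OYGG U=WGYR R=BYOR D=WWYB L=OGOR
After move 4 (F'): F=YGOG U=WGBO R=WYWR D=GRYB L=OROY
After move 5 (R'): R=YRWW U=WWBR F=YGOO D=GGYG B=BBRB
Query 1: L[3] = Y
Query 2: D[1] = G
Query 3: L[0] = O
Query 4: B[0] = B
Query 5: F[3] = O
Query 6: L[1] = R

Answer: Y G O B O R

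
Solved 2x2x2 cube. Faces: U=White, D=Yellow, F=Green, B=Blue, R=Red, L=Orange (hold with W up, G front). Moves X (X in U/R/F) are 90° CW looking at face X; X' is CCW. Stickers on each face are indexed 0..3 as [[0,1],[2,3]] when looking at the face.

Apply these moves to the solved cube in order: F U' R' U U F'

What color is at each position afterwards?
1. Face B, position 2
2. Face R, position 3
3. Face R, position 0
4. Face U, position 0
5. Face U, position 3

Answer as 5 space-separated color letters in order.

Answer: R W Y W G

Derivation:
After move 1 (F): F=GGGG U=WWOO R=WRWR D=RRYY L=OYOY
After move 2 (U'): U=WOWO F=OYGG R=GGWR B=WRBB L=BBOY
After move 3 (R'): R=GRGW U=WBWW F=OOGO D=RYYG B=YRRB
After move 4 (U): U=WWWB F=GRGO R=YRGW B=BBRB L=OOOY
After move 5 (U): U=WWBW F=YRGO R=BBGW B=OORB L=GROY
After move 6 (F'): F=ROYG U=WWBG R=YBRW D=RYYG L=GWOB
Query 1: B[2] = R
Query 2: R[3] = W
Query 3: R[0] = Y
Query 4: U[0] = W
Query 5: U[3] = G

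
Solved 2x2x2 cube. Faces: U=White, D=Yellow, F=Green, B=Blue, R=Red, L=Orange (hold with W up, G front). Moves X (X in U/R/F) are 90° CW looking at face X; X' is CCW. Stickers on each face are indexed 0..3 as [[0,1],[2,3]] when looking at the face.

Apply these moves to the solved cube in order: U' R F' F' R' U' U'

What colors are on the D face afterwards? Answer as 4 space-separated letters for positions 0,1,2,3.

Answer: G G Y O

Derivation:
After move 1 (U'): U=WWWW F=OOGG R=GGRR B=RRBB L=BBOO
After move 2 (R): R=RGRG U=WOWG F=OYGY D=YBYR B=WRWB
After move 3 (F'): F=YYOG U=WORR R=BGYG D=BOYR L=BGOW
After move 4 (F'): F=YGYO U=WOBY R=OGBG D=GWYR L=BROR
After move 5 (R'): R=GGOB U=WWBW F=YOYY D=GGYO B=RRWB
After move 6 (U'): U=WWWB F=BRYY R=YOOB B=GGWB L=RROR
After move 7 (U'): U=WBWW F=RRYY R=BROB B=YOWB L=GGOR
Query: D face = GGYO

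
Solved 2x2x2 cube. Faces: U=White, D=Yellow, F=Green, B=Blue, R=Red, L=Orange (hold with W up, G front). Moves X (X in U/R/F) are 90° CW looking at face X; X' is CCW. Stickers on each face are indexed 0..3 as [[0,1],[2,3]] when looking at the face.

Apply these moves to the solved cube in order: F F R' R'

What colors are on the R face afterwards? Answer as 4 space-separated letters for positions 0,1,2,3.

Answer: R O R O

Derivation:
After move 1 (F): F=GGGG U=WWOO R=WRWR D=RRYY L=OYOY
After move 2 (F): F=GGGG U=WWYY R=OROR D=WWYY L=OROR
After move 3 (R'): R=RROO U=WBYB F=GWGY D=WGYG B=YBWB
After move 4 (R'): R=RORO U=WWYY F=GBGB D=WWYY B=GBGB
Query: R face = RORO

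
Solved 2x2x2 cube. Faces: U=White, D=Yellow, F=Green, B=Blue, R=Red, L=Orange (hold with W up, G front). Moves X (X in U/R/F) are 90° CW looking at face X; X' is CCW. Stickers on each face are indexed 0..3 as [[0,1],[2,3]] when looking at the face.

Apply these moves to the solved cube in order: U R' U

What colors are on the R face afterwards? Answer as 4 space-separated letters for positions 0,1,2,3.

Answer: Y O B R

Derivation:
After move 1 (U): U=WWWW F=RRGG R=BBRR B=OOBB L=GGOO
After move 2 (R'): R=BRBR U=WBWO F=RWGW D=YRYG B=YOYB
After move 3 (U): U=WWOB F=BRGW R=YOBR B=GGYB L=RWOO
Query: R face = YOBR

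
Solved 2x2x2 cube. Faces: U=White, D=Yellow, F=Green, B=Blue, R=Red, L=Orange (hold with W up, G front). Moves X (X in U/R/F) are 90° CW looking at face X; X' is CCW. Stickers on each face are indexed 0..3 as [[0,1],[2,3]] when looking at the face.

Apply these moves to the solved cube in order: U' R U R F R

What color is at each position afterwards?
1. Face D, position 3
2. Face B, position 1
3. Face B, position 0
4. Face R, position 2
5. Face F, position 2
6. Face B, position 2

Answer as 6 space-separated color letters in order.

After move 1 (U'): U=WWWW F=OOGG R=GGRR B=RRBB L=BBOO
After move 2 (R): R=RGRG U=WOWG F=OYGY D=YBYR B=WRWB
After move 3 (U): U=WWGO F=RGGY R=WRRG B=BBWB L=OYOO
After move 4 (R): R=RWGR U=WGGY F=RBGR D=YWYB B=OBWB
After move 5 (F): F=GRRB U=WGOY R=GWYR D=GRYB L=OYOW
After move 6 (R): R=YGRW U=WROB F=GRRB D=GWYO B=YBGB
Query 1: D[3] = O
Query 2: B[1] = B
Query 3: B[0] = Y
Query 4: R[2] = R
Query 5: F[2] = R
Query 6: B[2] = G

Answer: O B Y R R G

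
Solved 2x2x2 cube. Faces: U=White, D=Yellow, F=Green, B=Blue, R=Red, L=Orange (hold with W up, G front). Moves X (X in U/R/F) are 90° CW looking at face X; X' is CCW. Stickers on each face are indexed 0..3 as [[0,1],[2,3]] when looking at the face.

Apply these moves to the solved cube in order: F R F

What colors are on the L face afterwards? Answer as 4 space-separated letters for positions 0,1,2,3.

Answer: O R O B

Derivation:
After move 1 (F): F=GGGG U=WWOO R=WRWR D=RRYY L=OYOY
After move 2 (R): R=WWRR U=WGOG F=GRGY D=RBYB B=OBWB
After move 3 (F): F=GGYR U=WGYY R=OWGR D=RWYB L=OROB
Query: L face = OROB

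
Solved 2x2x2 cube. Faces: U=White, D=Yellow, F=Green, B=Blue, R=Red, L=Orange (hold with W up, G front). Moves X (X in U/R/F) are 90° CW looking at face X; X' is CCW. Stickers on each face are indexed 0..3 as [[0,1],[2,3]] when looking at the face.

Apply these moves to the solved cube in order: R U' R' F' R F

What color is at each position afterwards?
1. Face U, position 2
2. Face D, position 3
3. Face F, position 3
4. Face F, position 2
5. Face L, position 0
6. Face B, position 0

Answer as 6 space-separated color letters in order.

Answer: W B O Y W G

Derivation:
After move 1 (R): R=RRRR U=WGWG F=GYGY D=YBYB B=WBWB
After move 2 (U'): U=GGWW F=OOGY R=GYRR B=RRWB L=WBOO
After move 3 (R'): R=YRGR U=GWWR F=OGGW D=YOYY B=BRBB
After move 4 (F'): F=GWOG U=GWYG R=ORYR D=BOYY L=WROW
After move 5 (R): R=YORR U=GWYG F=GOOY D=BBYB B=GRWB
After move 6 (F): F=OGYO U=GWWR R=YOGR D=RYYB L=WBOB
Query 1: U[2] = W
Query 2: D[3] = B
Query 3: F[3] = O
Query 4: F[2] = Y
Query 5: L[0] = W
Query 6: B[0] = G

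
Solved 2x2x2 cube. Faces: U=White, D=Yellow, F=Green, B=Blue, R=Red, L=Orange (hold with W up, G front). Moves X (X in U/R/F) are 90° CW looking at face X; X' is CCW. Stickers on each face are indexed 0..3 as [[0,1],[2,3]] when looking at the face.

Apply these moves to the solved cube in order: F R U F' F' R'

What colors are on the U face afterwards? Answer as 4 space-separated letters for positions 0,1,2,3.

After move 1 (F): F=GGGG U=WWOO R=WRWR D=RRYY L=OYOY
After move 2 (R): R=WWRR U=WGOG F=GRGY D=RBYB B=OBWB
After move 3 (U): U=OWGG F=WWGY R=OBRR B=OYWB L=GROY
After move 4 (F'): F=WYWG U=OWOR R=BBRR D=RYYB L=GGOG
After move 5 (F'): F=YGWW U=OWBR R=YBRR D=GGYB L=GROO
After move 6 (R'): R=BRYR U=OWBO F=YWWR D=GGYW B=BYGB
Query: U face = OWBO

Answer: O W B O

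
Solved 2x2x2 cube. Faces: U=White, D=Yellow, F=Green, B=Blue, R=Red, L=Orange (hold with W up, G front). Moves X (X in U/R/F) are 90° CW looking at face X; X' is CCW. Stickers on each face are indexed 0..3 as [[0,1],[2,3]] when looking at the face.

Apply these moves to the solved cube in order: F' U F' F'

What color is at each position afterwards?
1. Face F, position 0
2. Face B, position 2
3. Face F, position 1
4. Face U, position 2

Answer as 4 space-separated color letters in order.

After move 1 (F'): F=GGGG U=WWRR R=YRYR D=OOYY L=OWOW
After move 2 (U): U=RWRW F=YRGG R=BBYR B=OWBB L=GGOW
After move 3 (F'): F=RGYG U=RWBY R=OBOR D=GWYY L=GWOR
After move 4 (F'): F=GGRY U=RWOO R=WBGR D=WRYY L=GYOB
Query 1: F[0] = G
Query 2: B[2] = B
Query 3: F[1] = G
Query 4: U[2] = O

Answer: G B G O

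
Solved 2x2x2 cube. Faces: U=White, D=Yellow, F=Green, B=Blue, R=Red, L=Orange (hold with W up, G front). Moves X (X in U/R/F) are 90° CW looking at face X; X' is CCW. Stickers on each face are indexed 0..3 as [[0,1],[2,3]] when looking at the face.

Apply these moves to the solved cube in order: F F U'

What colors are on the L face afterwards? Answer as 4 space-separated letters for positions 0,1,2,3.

After move 1 (F): F=GGGG U=WWOO R=WRWR D=RRYY L=OYOY
After move 2 (F): F=GGGG U=WWYY R=OROR D=WWYY L=OROR
After move 3 (U'): U=WYWY F=ORGG R=GGOR B=ORBB L=BBOR
Query: L face = BBOR

Answer: B B O R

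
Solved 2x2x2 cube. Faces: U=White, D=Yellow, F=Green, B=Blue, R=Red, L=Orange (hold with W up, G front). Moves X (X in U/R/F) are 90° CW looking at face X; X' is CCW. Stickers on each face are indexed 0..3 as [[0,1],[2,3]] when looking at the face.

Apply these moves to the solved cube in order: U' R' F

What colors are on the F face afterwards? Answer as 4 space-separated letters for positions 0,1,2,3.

After move 1 (U'): U=WWWW F=OOGG R=GGRR B=RRBB L=BBOO
After move 2 (R'): R=GRGR U=WBWR F=OWGW D=YOYG B=YRYB
After move 3 (F): F=GOWW U=WBOB R=WRRR D=GGYG L=BYOO
Query: F face = GOWW

Answer: G O W W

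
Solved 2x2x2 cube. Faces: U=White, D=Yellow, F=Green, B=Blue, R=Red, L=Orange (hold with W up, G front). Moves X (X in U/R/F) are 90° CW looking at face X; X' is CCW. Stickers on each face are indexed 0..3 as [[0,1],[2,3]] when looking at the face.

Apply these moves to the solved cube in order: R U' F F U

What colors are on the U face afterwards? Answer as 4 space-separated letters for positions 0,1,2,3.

After move 1 (R): R=RRRR U=WGWG F=GYGY D=YBYB B=WBWB
After move 2 (U'): U=GGWW F=OOGY R=GYRR B=RRWB L=WBOO
After move 3 (F): F=GOYO U=GGOB R=WYWR D=RGYB L=WYOB
After move 4 (F): F=YGOO U=GGBY R=OYBR D=WWYB L=WROG
After move 5 (U): U=BGYG F=OYOO R=RRBR B=WRWB L=YGOG
Query: U face = BGYG

Answer: B G Y G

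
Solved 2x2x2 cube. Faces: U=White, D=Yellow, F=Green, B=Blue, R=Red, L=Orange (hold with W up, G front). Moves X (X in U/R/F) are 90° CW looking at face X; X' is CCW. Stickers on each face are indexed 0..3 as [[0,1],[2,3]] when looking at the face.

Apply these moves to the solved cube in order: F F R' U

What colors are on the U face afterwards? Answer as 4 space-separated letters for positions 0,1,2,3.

After move 1 (F): F=GGGG U=WWOO R=WRWR D=RRYY L=OYOY
After move 2 (F): F=GGGG U=WWYY R=OROR D=WWYY L=OROR
After move 3 (R'): R=RROO U=WBYB F=GWGY D=WGYG B=YBWB
After move 4 (U): U=YWBB F=RRGY R=YBOO B=ORWB L=GWOR
Query: U face = YWBB

Answer: Y W B B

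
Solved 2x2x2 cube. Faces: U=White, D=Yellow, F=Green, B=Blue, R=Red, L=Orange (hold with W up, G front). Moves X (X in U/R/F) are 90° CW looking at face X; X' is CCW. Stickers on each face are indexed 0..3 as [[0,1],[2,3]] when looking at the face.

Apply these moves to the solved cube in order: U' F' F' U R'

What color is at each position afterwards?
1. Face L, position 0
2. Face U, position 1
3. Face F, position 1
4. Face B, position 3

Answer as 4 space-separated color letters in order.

After move 1 (U'): U=WWWW F=OOGG R=GGRR B=RRBB L=BBOO
After move 2 (F'): F=OGOG U=WWGR R=YGYR D=BOYY L=BWOW
After move 3 (F'): F=GGOO U=WWYY R=OGBR D=WWYY L=BROG
After move 4 (U): U=YWYW F=OGOO R=RRBR B=BRBB L=GGOG
After move 5 (R'): R=RRRB U=YBYB F=OWOW D=WGYO B=YRWB
Query 1: L[0] = G
Query 2: U[1] = B
Query 3: F[1] = W
Query 4: B[3] = B

Answer: G B W B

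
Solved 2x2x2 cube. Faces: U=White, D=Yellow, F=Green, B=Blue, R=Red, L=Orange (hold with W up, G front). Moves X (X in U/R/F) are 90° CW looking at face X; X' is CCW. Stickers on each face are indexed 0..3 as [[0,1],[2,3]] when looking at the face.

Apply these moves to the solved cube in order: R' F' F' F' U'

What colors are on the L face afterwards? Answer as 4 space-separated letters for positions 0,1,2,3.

Answer: Y B O G

Derivation:
After move 1 (R'): R=RRRR U=WBWB F=GWGW D=YGYG B=YBYB
After move 2 (F'): F=WWGG U=WBRR R=GRYR D=OOYG L=OBOW
After move 3 (F'): F=WGWG U=WBGY R=OROR D=BWYG L=OROR
After move 4 (F'): F=GGWW U=WBOO R=WRBR D=RRYG L=OYOG
After move 5 (U'): U=BOWO F=OYWW R=GGBR B=WRYB L=YBOG
Query: L face = YBOG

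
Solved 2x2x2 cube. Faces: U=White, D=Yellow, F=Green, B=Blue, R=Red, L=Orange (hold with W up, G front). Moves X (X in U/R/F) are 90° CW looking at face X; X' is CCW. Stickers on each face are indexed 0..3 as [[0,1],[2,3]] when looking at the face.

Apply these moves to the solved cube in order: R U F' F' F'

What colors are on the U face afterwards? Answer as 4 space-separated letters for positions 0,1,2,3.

After move 1 (R): R=RRRR U=WGWG F=GYGY D=YBYB B=WBWB
After move 2 (U): U=WWGG F=RRGY R=WBRR B=OOWB L=GYOO
After move 3 (F'): F=RYRG U=WWWR R=BBYR D=YOYB L=GGOG
After move 4 (F'): F=YGRR U=WWBY R=OBYR D=GGYB L=GROW
After move 5 (F'): F=GRYR U=WWOY R=GBGR D=RWYB L=GYOB
Query: U face = WWOY

Answer: W W O Y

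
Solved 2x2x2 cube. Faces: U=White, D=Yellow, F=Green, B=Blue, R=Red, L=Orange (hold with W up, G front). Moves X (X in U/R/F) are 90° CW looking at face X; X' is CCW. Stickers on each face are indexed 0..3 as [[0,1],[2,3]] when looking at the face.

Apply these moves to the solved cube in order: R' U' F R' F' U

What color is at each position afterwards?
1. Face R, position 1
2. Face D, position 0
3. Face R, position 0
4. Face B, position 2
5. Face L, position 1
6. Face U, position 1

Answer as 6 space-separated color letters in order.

Answer: R Y G G B B

Derivation:
After move 1 (R'): R=RRRR U=WBWB F=GWGW D=YGYG B=YBYB
After move 2 (U'): U=BBWW F=OOGW R=GWRR B=RRYB L=YBOO
After move 3 (F): F=GOWO U=BBOB R=WWWR D=RGYG L=YYOG
After move 4 (R'): R=WRWW U=BYOR F=GBWB D=ROYO B=GRGB
After move 5 (F'): F=BBGW U=BYWW R=ORRW D=YGYO L=YROO
After move 6 (U): U=WBWY F=ORGW R=GRRW B=YRGB L=BBOO
Query 1: R[1] = R
Query 2: D[0] = Y
Query 3: R[0] = G
Query 4: B[2] = G
Query 5: L[1] = B
Query 6: U[1] = B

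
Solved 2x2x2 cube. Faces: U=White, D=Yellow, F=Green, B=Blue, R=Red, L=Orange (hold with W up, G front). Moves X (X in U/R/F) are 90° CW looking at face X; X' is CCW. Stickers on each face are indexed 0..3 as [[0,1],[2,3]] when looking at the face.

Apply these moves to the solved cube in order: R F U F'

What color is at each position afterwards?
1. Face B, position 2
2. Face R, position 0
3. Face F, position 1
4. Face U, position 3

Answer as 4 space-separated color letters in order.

Answer: W R Y G

Derivation:
After move 1 (R): R=RRRR U=WGWG F=GYGY D=YBYB B=WBWB
After move 2 (F): F=GGYY U=WGOO R=WRGR D=RRYB L=OYOB
After move 3 (U): U=OWOG F=WRYY R=WBGR B=OYWB L=GGOB
After move 4 (F'): F=RYWY U=OWWG R=RBRR D=GBYB L=GGOO
Query 1: B[2] = W
Query 2: R[0] = R
Query 3: F[1] = Y
Query 4: U[3] = G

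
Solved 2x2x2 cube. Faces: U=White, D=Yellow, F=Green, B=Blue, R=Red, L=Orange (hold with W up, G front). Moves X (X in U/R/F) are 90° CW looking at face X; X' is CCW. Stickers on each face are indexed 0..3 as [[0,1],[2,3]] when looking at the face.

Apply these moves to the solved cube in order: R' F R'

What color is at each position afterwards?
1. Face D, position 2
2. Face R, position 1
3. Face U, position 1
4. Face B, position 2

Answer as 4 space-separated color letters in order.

After move 1 (R'): R=RRRR U=WBWB F=GWGW D=YGYG B=YBYB
After move 2 (F): F=GGWW U=WBOO R=WRBR D=RRYG L=OYOG
After move 3 (R'): R=RRWB U=WYOY F=GBWO D=RGYW B=GBRB
Query 1: D[2] = Y
Query 2: R[1] = R
Query 3: U[1] = Y
Query 4: B[2] = R

Answer: Y R Y R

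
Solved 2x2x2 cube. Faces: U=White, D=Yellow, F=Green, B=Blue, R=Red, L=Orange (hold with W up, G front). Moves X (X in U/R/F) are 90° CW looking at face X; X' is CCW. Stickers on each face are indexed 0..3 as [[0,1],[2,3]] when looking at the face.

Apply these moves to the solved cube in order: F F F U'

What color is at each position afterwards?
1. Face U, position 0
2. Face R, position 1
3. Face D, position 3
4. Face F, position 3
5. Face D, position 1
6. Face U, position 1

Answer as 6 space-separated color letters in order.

Answer: W G Y G O R

Derivation:
After move 1 (F): F=GGGG U=WWOO R=WRWR D=RRYY L=OYOY
After move 2 (F): F=GGGG U=WWYY R=OROR D=WWYY L=OROR
After move 3 (F): F=GGGG U=WWRR R=YRYR D=OOYY L=OWOW
After move 4 (U'): U=WRWR F=OWGG R=GGYR B=YRBB L=BBOW
Query 1: U[0] = W
Query 2: R[1] = G
Query 3: D[3] = Y
Query 4: F[3] = G
Query 5: D[1] = O
Query 6: U[1] = R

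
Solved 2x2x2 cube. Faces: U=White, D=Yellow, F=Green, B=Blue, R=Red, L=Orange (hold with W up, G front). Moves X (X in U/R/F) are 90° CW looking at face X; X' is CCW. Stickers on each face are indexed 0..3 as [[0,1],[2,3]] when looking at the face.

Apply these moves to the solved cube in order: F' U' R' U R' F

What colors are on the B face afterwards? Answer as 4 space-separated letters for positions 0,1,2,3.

After move 1 (F'): F=GGGG U=WWRR R=YRYR D=OOYY L=OWOW
After move 2 (U'): U=WRWR F=OWGG R=GGYR B=YRBB L=BBOW
After move 3 (R'): R=GRGY U=WBWY F=ORGR D=OWYG B=YROB
After move 4 (U): U=WWYB F=GRGR R=YRGY B=BBOB L=OROW
After move 5 (R'): R=RYYG U=WOYB F=GWGB D=ORYR B=GBWB
After move 6 (F): F=GGBW U=WOWR R=YYBG D=YRYR L=OOOR
Query: B face = GBWB

Answer: G B W B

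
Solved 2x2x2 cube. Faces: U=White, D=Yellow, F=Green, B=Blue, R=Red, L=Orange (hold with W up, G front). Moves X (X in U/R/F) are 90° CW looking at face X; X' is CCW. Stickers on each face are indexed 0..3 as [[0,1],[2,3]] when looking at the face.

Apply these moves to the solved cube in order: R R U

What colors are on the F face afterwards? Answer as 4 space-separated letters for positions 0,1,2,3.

Answer: R R G B

Derivation:
After move 1 (R): R=RRRR U=WGWG F=GYGY D=YBYB B=WBWB
After move 2 (R): R=RRRR U=WYWY F=GBGB D=YWYW B=GBGB
After move 3 (U): U=WWYY F=RRGB R=GBRR B=OOGB L=GBOO
Query: F face = RRGB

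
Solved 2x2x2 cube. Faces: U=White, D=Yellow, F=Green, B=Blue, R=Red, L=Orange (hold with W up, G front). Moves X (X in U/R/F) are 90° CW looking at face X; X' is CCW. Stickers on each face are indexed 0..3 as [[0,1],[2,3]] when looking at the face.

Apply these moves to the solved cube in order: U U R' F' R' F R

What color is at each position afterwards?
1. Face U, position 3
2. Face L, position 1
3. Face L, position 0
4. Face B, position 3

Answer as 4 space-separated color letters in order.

After move 1 (U): U=WWWW F=RRGG R=BBRR B=OOBB L=GGOO
After move 2 (U): U=WWWW F=BBGG R=OORR B=GGBB L=RROO
After move 3 (R'): R=OROR U=WBWG F=BWGW D=YBYG B=YGYB
After move 4 (F'): F=WWBG U=WBOO R=BRYR D=ROYG L=RGOW
After move 5 (R'): R=RRBY U=WYOY F=WBBO D=RWYG B=GGOB
After move 6 (F): F=BWOB U=WYWG R=ORYY D=BRYG L=RROW
After move 7 (R): R=YOYR U=WWWB F=BROG D=BOYG B=GGYB
Query 1: U[3] = B
Query 2: L[1] = R
Query 3: L[0] = R
Query 4: B[3] = B

Answer: B R R B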